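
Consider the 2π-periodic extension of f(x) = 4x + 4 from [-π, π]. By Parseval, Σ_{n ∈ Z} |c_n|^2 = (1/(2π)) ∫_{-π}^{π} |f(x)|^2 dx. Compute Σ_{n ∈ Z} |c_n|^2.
Σ |c_n|^2 = 16π^2/3 + 16

Expand and integrate term by term over [-π, π]:
  ∫ (4x)^2 dx = 16·(2π^3/3); ∫ 2·4·(4)·x dx = 0 (odd integrand); ∫ 4^2 dx = 16·2π.
So (1/(2π)) ∫_{-π}^{π} (4x + 4)^2 dx = 16π^2/3 + 16 = 16π^2/3 + 16.
Parseval ⇒ Σ |c_n|^2 = 16π^2/3 + 16.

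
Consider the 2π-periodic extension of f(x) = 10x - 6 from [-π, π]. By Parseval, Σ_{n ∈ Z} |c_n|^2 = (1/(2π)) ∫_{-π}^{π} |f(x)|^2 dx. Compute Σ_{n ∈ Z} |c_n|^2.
Σ |c_n|^2 = 100π^2/3 + 36

Expand and integrate term by term over [-π, π]:
  ∫ (10x)^2 dx = 100·(2π^3/3); ∫ 2·10·(-6)·x dx = 0 (odd integrand); ∫ (-6)^2 dx = 36·2π.
So (1/(2π)) ∫_{-π}^{π} (10x - 6)^2 dx = 100π^2/3 + 36 = 100π^2/3 + 36.
Parseval ⇒ Σ |c_n|^2 = 100π^2/3 + 36.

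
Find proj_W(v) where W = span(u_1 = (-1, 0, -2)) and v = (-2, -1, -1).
proj_W(v) = (-4/5, 0, -8/5)

Set up U = [u_1 | ... | u_1] ∈ R^(3×1). The projector onto W = col(U) is P = U (U^T U)^(-1) U^T.
Compute U^T U =
  [5],
and U^T v = (4).
Solve U^T U · c = U^T v for the coefficients: c = (4/5). The projection is proj_W(v) = U c.
Check: (v - proj_W(v)) · u_1 = 0  (should be 0).
Result: proj_W(v) = (-4/5, 0, -8/5).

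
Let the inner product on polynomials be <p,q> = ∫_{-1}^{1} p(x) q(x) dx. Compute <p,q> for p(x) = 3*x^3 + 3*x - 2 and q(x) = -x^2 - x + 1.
<p,q> = -88/15

Expand the product: p(x)·q(x) = -3*x^5 - 3*x^4 - x^2 + 5*x - 2.
∫_{-1}^{1} of each monomial x^k gives [2/(k+1) if k even, 0 if k odd]. Integrating term-by-term (or equivalently evaluating the antiderivative F(x) = -x^6/2 - 3*x^5/5 - x^3/3 + 5*x^2/2 - 2*x at the endpoints):
  F(1) − F(−1) = -14/15 − (74/15) = -88/15.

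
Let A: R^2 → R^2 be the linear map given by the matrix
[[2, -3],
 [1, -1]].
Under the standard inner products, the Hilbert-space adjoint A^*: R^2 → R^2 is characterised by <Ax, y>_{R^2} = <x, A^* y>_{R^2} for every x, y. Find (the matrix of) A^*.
A^* = A^T =
[[2, 1],
 [-3, -1]]

For real matrices with standard dot products, the defining identity <Ax, y> = <x, A^* y> gives (Ax)^T y = x^T (A^*) y, i.e. x^T A^T y = x^T (A^*) y. Since this holds for all x, y, we must have A^* = A^T. Therefore
A^* =
[[2, 1],
 [-3, -1]].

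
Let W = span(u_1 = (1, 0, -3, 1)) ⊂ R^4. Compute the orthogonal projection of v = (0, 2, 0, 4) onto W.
proj_W(v) = (4/11, 0, -12/11, 4/11)

Set up U = [u_1 | ... | u_1] ∈ R^(4×1). The projector onto W = col(U) is P = U (U^T U)^(-1) U^T.
Compute U^T U =
  [11],
and U^T v = (4).
Solve U^T U · c = U^T v for the coefficients: c = (4/11). The projection is proj_W(v) = U c.
Check: (v - proj_W(v)) · u_1 = 0  (should be 0).
Result: proj_W(v) = (4/11, 0, -12/11, 4/11).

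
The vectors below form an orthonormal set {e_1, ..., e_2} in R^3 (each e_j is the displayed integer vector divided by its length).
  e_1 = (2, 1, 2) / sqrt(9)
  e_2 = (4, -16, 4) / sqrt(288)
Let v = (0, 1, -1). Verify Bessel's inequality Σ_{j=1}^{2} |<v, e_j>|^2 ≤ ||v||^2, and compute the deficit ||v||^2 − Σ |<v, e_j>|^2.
Σ |<v, e_j>|^2 = 3/2; ||v||^2 = 2; deficit = 1/2

Write each e_j = u_j / sqrt(<u_j, u_j>) where u_j is the displayed integer vector. Then <v, e_j> = <v, u_j> / sqrt(<u_j, u_j>), so |<v, e_j>|^2 = <v, u_j>^2 / <u_j, u_j>.
Coefficients: <v, e_1> = -1/sqrt(9), <v, e_2> = -20/sqrt(288).
Square and sum: Σ |<v, e_j>|^2 = 3/2.
Compute ||v||^2 = v·v = 2.
Deficit = 2 − 3/2 = 1/2 ≥ 0, confirming Bessel's inequality. (The deficit equals ||v − Σ <v,e_j> e_j||^2, the squared distance from v to span{e_j}.)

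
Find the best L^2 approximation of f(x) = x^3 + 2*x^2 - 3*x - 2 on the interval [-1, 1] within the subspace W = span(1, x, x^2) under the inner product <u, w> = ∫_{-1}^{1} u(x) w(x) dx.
g(x) = 2*x^2 - 12*x/5 - 2

The best approximation g ∈ W is the orthogonal projection of f onto W. Writing g = a_0 + a_1 x + a_2 x^2, the coefficients solve the normal equations G · a = b where
  G_{ij} = <φ_i, φ_j> and b_i = <f, φ_i>, with φ_0 = 1, φ_1 = x, φ_2 = x^2.
G =
  [2, 0, 2/3]
  [0, 2/3, 0]
  [2/3, 0, 2/5],
b = (-8/3, -8/5, -8/15).
Solving gives a_0 = -2, a_1 = -12/5, a_2 = 2, so
  g(x) = 2*x^2 - 12*x/5 - 2.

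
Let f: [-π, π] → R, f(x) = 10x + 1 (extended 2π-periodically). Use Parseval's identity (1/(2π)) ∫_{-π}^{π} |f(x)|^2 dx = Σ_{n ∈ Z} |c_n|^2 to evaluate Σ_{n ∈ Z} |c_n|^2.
Σ |c_n|^2 = 100π^2/3 + 1

Expand and integrate term by term over [-π, π]:
  ∫ (10x)^2 dx = 100·(2π^3/3); ∫ 2·10·(1)·x dx = 0 (odd integrand); ∫ 1^2 dx = 1·2π.
So (1/(2π)) ∫_{-π}^{π} (10x + 1)^2 dx = 100π^2/3 + 1 = 100π^2/3 + 1.
Parseval ⇒ Σ |c_n|^2 = 100π^2/3 + 1.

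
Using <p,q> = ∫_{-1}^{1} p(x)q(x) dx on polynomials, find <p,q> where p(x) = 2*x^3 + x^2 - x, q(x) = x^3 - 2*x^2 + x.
<p,q> = -52/105

Expand the product: p(x)·q(x) = 2*x^6 - 3*x^5 - x^4 + 3*x^3 - x^2.
∫_{-1}^{1} of each monomial x^k gives [2/(k+1) if k even, 0 if k odd]. Integrating term-by-term (or equivalently evaluating the antiderivative F(x) = 2*x^7/7 - x^6/2 - x^5/5 + 3*x^4/4 - x^3/3 at the endpoints):
  F(1) − F(−1) = 1/420 − (209/420) = -52/105.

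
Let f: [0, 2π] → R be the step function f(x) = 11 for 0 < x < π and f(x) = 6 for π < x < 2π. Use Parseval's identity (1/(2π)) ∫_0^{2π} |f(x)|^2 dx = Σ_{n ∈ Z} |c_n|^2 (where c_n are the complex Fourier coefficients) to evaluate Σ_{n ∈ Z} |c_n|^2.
Σ |c_n|^2 = 157/2

Parseval equates the L^2 energy of f (normalised by 1/(2π)) with the ℓ^2 sum of its Fourier coefficients: (1/(2π)) ∫_0^{2π} |f|^2 = Σ |c_n|^2.
Compute the left side: (1/(2π)) [∫_0^π 11^2 dx + ∫_π^{2π} 6^2 dx] = (1/(2π)) · (121π + 36π) = (121 + 36)/2 = 157/2.
So Σ_{n ∈ Z} |c_n|^2 = 157/2.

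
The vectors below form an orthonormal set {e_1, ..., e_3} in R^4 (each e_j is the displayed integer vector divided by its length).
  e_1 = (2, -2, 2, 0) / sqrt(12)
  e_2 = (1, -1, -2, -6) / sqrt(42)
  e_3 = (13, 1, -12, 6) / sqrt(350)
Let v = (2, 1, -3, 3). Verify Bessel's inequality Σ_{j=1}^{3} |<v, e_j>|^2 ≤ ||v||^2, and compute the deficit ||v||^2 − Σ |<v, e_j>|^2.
Σ |<v, e_j>|^2 = 574/25; ||v||^2 = 23; deficit = 1/25

Write each e_j = u_j / sqrt(<u_j, u_j>) where u_j is the displayed integer vector. Then <v, e_j> = <v, u_j> / sqrt(<u_j, u_j>), so |<v, e_j>|^2 = <v, u_j>^2 / <u_j, u_j>.
Coefficients: <v, e_1> = -4/sqrt(12), <v, e_2> = -11/sqrt(42), <v, e_3> = 81/sqrt(350).
Square and sum: Σ |<v, e_j>|^2 = 574/25.
Compute ||v||^2 = v·v = 23.
Deficit = 23 − 574/25 = 1/25 ≥ 0, confirming Bessel's inequality. (The deficit equals ||v − Σ <v,e_j> e_j||^2, the squared distance from v to span{e_j}.)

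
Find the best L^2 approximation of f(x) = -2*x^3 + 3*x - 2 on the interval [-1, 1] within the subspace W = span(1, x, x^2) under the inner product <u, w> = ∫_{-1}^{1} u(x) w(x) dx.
g(x) = 9*x/5 - 2

The best approximation g ∈ W is the orthogonal projection of f onto W. Writing g = a_0 + a_1 x + a_2 x^2, the coefficients solve the normal equations G · a = b where
  G_{ij} = <φ_i, φ_j> and b_i = <f, φ_i>, with φ_0 = 1, φ_1 = x, φ_2 = x^2.
G =
  [2, 0, 2/3]
  [0, 2/3, 0]
  [2/3, 0, 2/5],
b = (-4, 6/5, -4/3).
Solving gives a_0 = -2, a_1 = 9/5, a_2 = 0, so
  g(x) = 9*x/5 - 2.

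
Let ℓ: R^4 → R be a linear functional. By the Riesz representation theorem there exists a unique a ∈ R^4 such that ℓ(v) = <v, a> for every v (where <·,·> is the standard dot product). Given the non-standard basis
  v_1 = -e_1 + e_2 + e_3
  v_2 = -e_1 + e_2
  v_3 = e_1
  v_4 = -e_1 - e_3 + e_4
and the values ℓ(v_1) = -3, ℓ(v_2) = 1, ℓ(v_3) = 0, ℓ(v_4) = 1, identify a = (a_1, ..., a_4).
a = (0, 1, -4, -3)

Write a = (a_1, ..., a_4) in the standard basis. For each basis vector v_i, ℓ(v_i) = <v_i, a> is a linear equation in the a_j's. Collect the n equations into a matrix system V a = ℓ, where row i of V is v_i (expressed in the standard basis). Since V is invertible (lower-triangular with 1s on the diagonal, up to permutation), solve by back-substitution:
  V =
[[-1, 1, 1, 0],
 [-1, 1, 0, 0],
 [1, 0, 0, 0],
 [-1, 0, -1, 1]]
  V a = (-3, 1, 0, 1)
Solving gives a = (0, 1, -4, -3).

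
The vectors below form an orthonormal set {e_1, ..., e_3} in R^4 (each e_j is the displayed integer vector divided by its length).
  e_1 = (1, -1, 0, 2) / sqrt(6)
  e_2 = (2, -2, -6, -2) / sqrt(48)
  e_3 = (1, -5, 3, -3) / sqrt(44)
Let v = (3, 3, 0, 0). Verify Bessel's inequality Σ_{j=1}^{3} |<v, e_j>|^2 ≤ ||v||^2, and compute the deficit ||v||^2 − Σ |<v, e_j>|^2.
Σ |<v, e_j>|^2 = 36/11; ||v||^2 = 18; deficit = 162/11

Write each e_j = u_j / sqrt(<u_j, u_j>) where u_j is the displayed integer vector. Then <v, e_j> = <v, u_j> / sqrt(<u_j, u_j>), so |<v, e_j>|^2 = <v, u_j>^2 / <u_j, u_j>.
Coefficients: <v, e_1> = 0/sqrt(6), <v, e_2> = 0/sqrt(48), <v, e_3> = -12/sqrt(44).
Square and sum: Σ |<v, e_j>|^2 = 36/11.
Compute ||v||^2 = v·v = 18.
Deficit = 18 − 36/11 = 162/11 ≥ 0, confirming Bessel's inequality. (The deficit equals ||v − Σ <v,e_j> e_j||^2, the squared distance from v to span{e_j}.)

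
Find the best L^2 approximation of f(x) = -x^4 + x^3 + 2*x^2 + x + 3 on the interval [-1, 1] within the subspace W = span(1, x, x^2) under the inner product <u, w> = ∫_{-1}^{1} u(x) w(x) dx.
g(x) = 8*x^2/7 + 8*x/5 + 108/35

The best approximation g ∈ W is the orthogonal projection of f onto W. Writing g = a_0 + a_1 x + a_2 x^2, the coefficients solve the normal equations G · a = b where
  G_{ij} = <φ_i, φ_j> and b_i = <f, φ_i>, with φ_0 = 1, φ_1 = x, φ_2 = x^2.
G =
  [2, 0, 2/3]
  [0, 2/3, 0]
  [2/3, 0, 2/5],
b = (104/15, 16/15, 88/35).
Solving gives a_0 = 108/35, a_1 = 8/5, a_2 = 8/7, so
  g(x) = 8*x^2/7 + 8*x/5 + 108/35.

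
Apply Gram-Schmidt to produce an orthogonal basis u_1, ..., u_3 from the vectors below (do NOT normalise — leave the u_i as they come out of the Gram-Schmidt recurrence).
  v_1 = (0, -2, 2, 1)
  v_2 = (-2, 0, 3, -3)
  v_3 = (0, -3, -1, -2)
Orthogonal basis:
  u_1 = (0, -2, 2, 1)
  u_2 = (-2, 2/3, 7/3, -10/3)
  u_3 = (2/9, -71/27, -46/27, -50/27)

Apply the Gram-Schmidt recurrence
  u_1 = v_1
  u_i = v_i − Σ_{j<i} ((v_i · u_j) / (u_j · u_j)) · u_j.

Step by step this gives:
  u_1 = (0, -2, 2, 1)
  u_2 = (-2, 2/3, 7/3, -10/3)
  u_3 = (2/9, -71/27, -46/27, -50/27)

Orthogonality check:
  u_2 · u_1 = 0 (should be 0)
  u_3 · u_1 = 0 (should be 0)
  u_3 · u_2 = 0 (should be 0)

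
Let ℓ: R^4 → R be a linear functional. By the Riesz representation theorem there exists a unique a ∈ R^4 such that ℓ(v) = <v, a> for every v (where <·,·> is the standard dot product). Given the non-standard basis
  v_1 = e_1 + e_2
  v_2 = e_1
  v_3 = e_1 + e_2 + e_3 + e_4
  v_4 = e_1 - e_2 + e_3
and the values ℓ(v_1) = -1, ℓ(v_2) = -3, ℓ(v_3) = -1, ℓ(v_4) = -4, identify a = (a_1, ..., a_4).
a = (-3, 2, 1, -1)

Write a = (a_1, ..., a_4) in the standard basis. For each basis vector v_i, ℓ(v_i) = <v_i, a> is a linear equation in the a_j's. Collect the n equations into a matrix system V a = ℓ, where row i of V is v_i (expressed in the standard basis). Since V is invertible (lower-triangular with 1s on the diagonal, up to permutation), solve by back-substitution:
  V =
[[1, 1, 0, 0],
 [1, 0, 0, 0],
 [1, 1, 1, 1],
 [1, -1, 1, 0]]
  V a = (-1, -3, -1, -4)
Solving gives a = (-3, 2, 1, -1).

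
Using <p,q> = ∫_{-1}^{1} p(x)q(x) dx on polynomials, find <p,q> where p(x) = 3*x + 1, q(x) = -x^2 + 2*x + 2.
<p,q> = 22/3

Expand the product: p(x)·q(x) = -3*x^3 + 5*x^2 + 8*x + 2.
∫_{-1}^{1} of each monomial x^k gives [2/(k+1) if k even, 0 if k odd]. Integrating term-by-term (or equivalently evaluating the antiderivative F(x) = -3*x^4/4 + 5*x^3/3 + 4*x^2 + 2*x at the endpoints):
  F(1) − F(−1) = 83/12 − (-5/12) = 22/3.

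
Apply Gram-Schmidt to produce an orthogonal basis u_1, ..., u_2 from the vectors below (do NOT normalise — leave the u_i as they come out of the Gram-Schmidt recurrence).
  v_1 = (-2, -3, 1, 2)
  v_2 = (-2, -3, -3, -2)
Orthogonal basis:
  u_1 = (-2, -3, 1, 2)
  u_2 = (-4/3, -2, -10/3, -8/3)

Apply the Gram-Schmidt recurrence
  u_1 = v_1
  u_i = v_i − Σ_{j<i} ((v_i · u_j) / (u_j · u_j)) · u_j.

Step by step this gives:
  u_1 = (-2, -3, 1, 2)
  u_2 = (-4/3, -2, -10/3, -8/3)

Orthogonality check:
  u_2 · u_1 = 0 (should be 0)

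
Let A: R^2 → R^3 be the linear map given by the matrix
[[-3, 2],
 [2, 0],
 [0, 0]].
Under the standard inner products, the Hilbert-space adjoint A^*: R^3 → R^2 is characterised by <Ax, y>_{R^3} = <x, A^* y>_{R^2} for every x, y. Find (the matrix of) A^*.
A^* = A^T =
[[-3, 2, 0],
 [2, 0, 0]]

For real matrices with standard dot products, the defining identity <Ax, y> = <x, A^* y> gives (Ax)^T y = x^T (A^*) y, i.e. x^T A^T y = x^T (A^*) y. Since this holds for all x, y, we must have A^* = A^T. Therefore
A^* =
[[-3, 2, 0],
 [2, 0, 0]].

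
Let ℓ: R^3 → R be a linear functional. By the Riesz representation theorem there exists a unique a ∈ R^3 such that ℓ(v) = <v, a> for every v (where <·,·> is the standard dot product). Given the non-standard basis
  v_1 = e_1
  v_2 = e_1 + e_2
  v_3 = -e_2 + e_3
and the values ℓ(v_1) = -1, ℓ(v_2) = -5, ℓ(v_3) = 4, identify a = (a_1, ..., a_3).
a = (-1, -4, 0)

Write a = (a_1, ..., a_3) in the standard basis. For each basis vector v_i, ℓ(v_i) = <v_i, a> is a linear equation in the a_j's. Collect the n equations into a matrix system V a = ℓ, where row i of V is v_i (expressed in the standard basis). Since V is invertible (lower-triangular with 1s on the diagonal, up to permutation), solve by back-substitution:
  V =
[[1, 0, 0],
 [1, 1, 0],
 [0, -1, 1]]
  V a = (-1, -5, 4)
Solving gives a = (-1, -4, 0).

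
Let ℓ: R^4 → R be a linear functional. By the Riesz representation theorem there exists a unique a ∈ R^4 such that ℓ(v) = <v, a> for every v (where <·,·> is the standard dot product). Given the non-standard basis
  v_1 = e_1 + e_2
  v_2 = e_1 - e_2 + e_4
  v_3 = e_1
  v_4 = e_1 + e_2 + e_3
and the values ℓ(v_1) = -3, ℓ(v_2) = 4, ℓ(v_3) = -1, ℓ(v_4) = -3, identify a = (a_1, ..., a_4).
a = (-1, -2, 0, 3)

Write a = (a_1, ..., a_4) in the standard basis. For each basis vector v_i, ℓ(v_i) = <v_i, a> is a linear equation in the a_j's. Collect the n equations into a matrix system V a = ℓ, where row i of V is v_i (expressed in the standard basis). Since V is invertible (lower-triangular with 1s on the diagonal, up to permutation), solve by back-substitution:
  V =
[[1, 1, 0, 0],
 [1, -1, 0, 1],
 [1, 0, 0, 0],
 [1, 1, 1, 0]]
  V a = (-3, 4, -1, -3)
Solving gives a = (-1, -2, 0, 3).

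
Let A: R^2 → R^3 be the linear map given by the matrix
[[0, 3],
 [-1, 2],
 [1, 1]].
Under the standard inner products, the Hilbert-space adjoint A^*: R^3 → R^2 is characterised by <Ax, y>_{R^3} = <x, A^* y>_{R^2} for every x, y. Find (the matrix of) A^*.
A^* = A^T =
[[0, -1, 1],
 [3, 2, 1]]

For real matrices with standard dot products, the defining identity <Ax, y> = <x, A^* y> gives (Ax)^T y = x^T (A^*) y, i.e. x^T A^T y = x^T (A^*) y. Since this holds for all x, y, we must have A^* = A^T. Therefore
A^* =
[[0, -1, 1],
 [3, 2, 1]].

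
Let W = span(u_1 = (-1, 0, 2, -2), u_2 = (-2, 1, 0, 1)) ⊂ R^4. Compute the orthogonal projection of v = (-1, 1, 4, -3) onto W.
proj_W(v) = (-5/3, 0, 10/3, -10/3)

Set up U = [u_1 | ... | u_2] ∈ R^(4×2). The projector onto W = col(U) is P = U (U^T U)^(-1) U^T.
Compute U^T U =
  [9, 0]
  [0, 6],
and U^T v = (15, 0).
Solve U^T U · c = U^T v for the coefficients: c = (5/3, 0). The projection is proj_W(v) = U c.
Check: (v - proj_W(v)) · u_1 = 0  (should be 0).
Check: (v - proj_W(v)) · u_2 = 0  (should be 0).
Result: proj_W(v) = (-5/3, 0, 10/3, -10/3).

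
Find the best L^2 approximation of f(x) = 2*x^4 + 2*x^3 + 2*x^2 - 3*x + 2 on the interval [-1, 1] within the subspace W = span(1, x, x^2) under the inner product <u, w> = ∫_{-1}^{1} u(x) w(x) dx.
g(x) = 26*x^2/7 - 9*x/5 + 64/35

The best approximation g ∈ W is the orthogonal projection of f onto W. Writing g = a_0 + a_1 x + a_2 x^2, the coefficients solve the normal equations G · a = b where
  G_{ij} = <φ_i, φ_j> and b_i = <f, φ_i>, with φ_0 = 1, φ_1 = x, φ_2 = x^2.
G =
  [2, 0, 2/3]
  [0, 2/3, 0]
  [2/3, 0, 2/5],
b = (92/15, -6/5, 284/105).
Solving gives a_0 = 64/35, a_1 = -9/5, a_2 = 26/7, so
  g(x) = 26*x^2/7 - 9*x/5 + 64/35.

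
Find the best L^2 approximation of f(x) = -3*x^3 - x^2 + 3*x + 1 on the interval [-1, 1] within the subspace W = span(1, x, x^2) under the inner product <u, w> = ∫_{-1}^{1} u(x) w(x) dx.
g(x) = -x^2 + 6*x/5 + 1

The best approximation g ∈ W is the orthogonal projection of f onto W. Writing g = a_0 + a_1 x + a_2 x^2, the coefficients solve the normal equations G · a = b where
  G_{ij} = <φ_i, φ_j> and b_i = <f, φ_i>, with φ_0 = 1, φ_1 = x, φ_2 = x^2.
G =
  [2, 0, 2/3]
  [0, 2/3, 0]
  [2/3, 0, 2/5],
b = (4/3, 4/5, 4/15).
Solving gives a_0 = 1, a_1 = 6/5, a_2 = -1, so
  g(x) = -x^2 + 6*x/5 + 1.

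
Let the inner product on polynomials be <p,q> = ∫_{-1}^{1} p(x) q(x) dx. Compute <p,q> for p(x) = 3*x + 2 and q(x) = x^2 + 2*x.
<p,q> = 16/3

Expand the product: p(x)·q(x) = 3*x^3 + 8*x^2 + 4*x.
∫_{-1}^{1} of each monomial x^k gives [2/(k+1) if k even, 0 if k odd]. Integrating term-by-term (or equivalently evaluating the antiderivative F(x) = 3*x^4/4 + 8*x^3/3 + 2*x^2 at the endpoints):
  F(1) − F(−1) = 65/12 − (1/12) = 16/3.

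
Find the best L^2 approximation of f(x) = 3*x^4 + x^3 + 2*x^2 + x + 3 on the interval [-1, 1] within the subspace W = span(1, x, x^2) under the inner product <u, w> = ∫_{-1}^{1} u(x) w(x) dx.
g(x) = 32*x^2/7 + 8*x/5 + 96/35

The best approximation g ∈ W is the orthogonal projection of f onto W. Writing g = a_0 + a_1 x + a_2 x^2, the coefficients solve the normal equations G · a = b where
  G_{ij} = <φ_i, φ_j> and b_i = <f, φ_i>, with φ_0 = 1, φ_1 = x, φ_2 = x^2.
G =
  [2, 0, 2/3]
  [0, 2/3, 0]
  [2/3, 0, 2/5],
b = (128/15, 16/15, 128/35).
Solving gives a_0 = 96/35, a_1 = 8/5, a_2 = 32/7, so
  g(x) = 32*x^2/7 + 8*x/5 + 96/35.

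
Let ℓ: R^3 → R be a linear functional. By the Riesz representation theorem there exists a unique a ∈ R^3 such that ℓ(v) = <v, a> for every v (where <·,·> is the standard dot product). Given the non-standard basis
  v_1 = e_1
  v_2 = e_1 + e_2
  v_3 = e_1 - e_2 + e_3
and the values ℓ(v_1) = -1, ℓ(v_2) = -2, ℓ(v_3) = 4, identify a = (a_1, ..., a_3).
a = (-1, -1, 4)

Write a = (a_1, ..., a_3) in the standard basis. For each basis vector v_i, ℓ(v_i) = <v_i, a> is a linear equation in the a_j's. Collect the n equations into a matrix system V a = ℓ, where row i of V is v_i (expressed in the standard basis). Since V is invertible (lower-triangular with 1s on the diagonal, up to permutation), solve by back-substitution:
  V =
[[1, 0, 0],
 [1, 1, 0],
 [1, -1, 1]]
  V a = (-1, -2, 4)
Solving gives a = (-1, -1, 4).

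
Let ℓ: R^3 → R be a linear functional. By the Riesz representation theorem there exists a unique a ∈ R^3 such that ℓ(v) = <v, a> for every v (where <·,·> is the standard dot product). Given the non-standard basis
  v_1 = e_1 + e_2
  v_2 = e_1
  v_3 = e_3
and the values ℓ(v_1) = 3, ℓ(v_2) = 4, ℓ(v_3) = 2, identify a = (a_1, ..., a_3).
a = (4, -1, 2)

Write a = (a_1, ..., a_3) in the standard basis. For each basis vector v_i, ℓ(v_i) = <v_i, a> is a linear equation in the a_j's. Collect the n equations into a matrix system V a = ℓ, where row i of V is v_i (expressed in the standard basis). Since V is invertible (lower-triangular with 1s on the diagonal, up to permutation), solve by back-substitution:
  V =
[[1, 1, 0],
 [1, 0, 0],
 [0, 0, 1]]
  V a = (3, 4, 2)
Solving gives a = (4, -1, 2).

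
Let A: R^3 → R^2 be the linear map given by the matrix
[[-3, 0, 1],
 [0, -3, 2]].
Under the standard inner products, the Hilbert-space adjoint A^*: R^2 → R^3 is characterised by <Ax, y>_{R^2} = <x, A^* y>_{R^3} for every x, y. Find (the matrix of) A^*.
A^* = A^T =
[[-3, 0],
 [0, -3],
 [1, 2]]

For real matrices with standard dot products, the defining identity <Ax, y> = <x, A^* y> gives (Ax)^T y = x^T (A^*) y, i.e. x^T A^T y = x^T (A^*) y. Since this holds for all x, y, we must have A^* = A^T. Therefore
A^* =
[[-3, 0],
 [0, -3],
 [1, 2]].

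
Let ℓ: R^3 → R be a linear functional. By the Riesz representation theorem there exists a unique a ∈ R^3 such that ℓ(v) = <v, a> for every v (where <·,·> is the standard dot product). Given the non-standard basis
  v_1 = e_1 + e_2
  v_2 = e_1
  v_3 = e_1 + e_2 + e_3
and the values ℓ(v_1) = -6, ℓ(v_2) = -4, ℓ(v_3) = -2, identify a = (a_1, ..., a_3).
a = (-4, -2, 4)

Write a = (a_1, ..., a_3) in the standard basis. For each basis vector v_i, ℓ(v_i) = <v_i, a> is a linear equation in the a_j's. Collect the n equations into a matrix system V a = ℓ, where row i of V is v_i (expressed in the standard basis). Since V is invertible (lower-triangular with 1s on the diagonal, up to permutation), solve by back-substitution:
  V =
[[1, 1, 0],
 [1, 0, 0],
 [1, 1, 1]]
  V a = (-6, -4, -2)
Solving gives a = (-4, -2, 4).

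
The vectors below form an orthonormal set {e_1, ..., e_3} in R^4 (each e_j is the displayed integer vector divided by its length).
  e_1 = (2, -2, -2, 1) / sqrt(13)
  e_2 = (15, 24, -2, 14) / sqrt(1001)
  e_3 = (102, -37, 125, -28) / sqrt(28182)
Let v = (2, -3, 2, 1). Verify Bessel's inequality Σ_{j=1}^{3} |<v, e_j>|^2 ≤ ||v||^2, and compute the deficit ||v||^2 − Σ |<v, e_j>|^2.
Σ |<v, e_j>|^2 = 1833/122; ||v||^2 = 18; deficit = 363/122

Write each e_j = u_j / sqrt(<u_j, u_j>) where u_j is the displayed integer vector. Then <v, e_j> = <v, u_j> / sqrt(<u_j, u_j>), so |<v, e_j>|^2 = <v, u_j>^2 / <u_j, u_j>.
Coefficients: <v, e_1> = 7/sqrt(13), <v, e_2> = -32/sqrt(1001), <v, e_3> = 537/sqrt(28182).
Square and sum: Σ |<v, e_j>|^2 = 1833/122.
Compute ||v||^2 = v·v = 18.
Deficit = 18 − 1833/122 = 363/122 ≥ 0, confirming Bessel's inequality. (The deficit equals ||v − Σ <v,e_j> e_j||^2, the squared distance from v to span{e_j}.)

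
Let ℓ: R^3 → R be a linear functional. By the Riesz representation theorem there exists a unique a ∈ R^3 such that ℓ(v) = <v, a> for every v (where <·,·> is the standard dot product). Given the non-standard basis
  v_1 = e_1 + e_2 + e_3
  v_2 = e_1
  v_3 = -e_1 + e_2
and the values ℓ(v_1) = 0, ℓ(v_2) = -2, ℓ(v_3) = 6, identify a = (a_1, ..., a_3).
a = (-2, 4, -2)

Write a = (a_1, ..., a_3) in the standard basis. For each basis vector v_i, ℓ(v_i) = <v_i, a> is a linear equation in the a_j's. Collect the n equations into a matrix system V a = ℓ, where row i of V is v_i (expressed in the standard basis). Since V is invertible (lower-triangular with 1s on the diagonal, up to permutation), solve by back-substitution:
  V =
[[1, 1, 1],
 [1, 0, 0],
 [-1, 1, 0]]
  V a = (0, -2, 6)
Solving gives a = (-2, 4, -2).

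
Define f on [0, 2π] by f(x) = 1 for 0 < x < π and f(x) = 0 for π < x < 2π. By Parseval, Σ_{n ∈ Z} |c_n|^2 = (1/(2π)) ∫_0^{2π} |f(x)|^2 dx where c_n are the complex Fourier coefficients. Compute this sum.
Σ |c_n|^2 = 1/2

Parseval equates the L^2 energy of f (normalised by 1/(2π)) with the ℓ^2 sum of its Fourier coefficients: (1/(2π)) ∫_0^{2π} |f|^2 = Σ |c_n|^2.
Compute the left side: (1/(2π)) [∫_0^π 1^2 dx + ∫_π^{2π} 0^2 dx] = (1/(2π)) · (1π + 0π) = (1 + 0)/2 = 1/2.
So Σ_{n ∈ Z} |c_n|^2 = 1/2.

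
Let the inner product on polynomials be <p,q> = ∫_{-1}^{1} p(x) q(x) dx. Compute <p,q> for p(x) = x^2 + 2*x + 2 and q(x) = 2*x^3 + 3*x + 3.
<p,q> = 98/5

Expand the product: p(x)·q(x) = 2*x^5 + 4*x^4 + 7*x^3 + 9*x^2 + 12*x + 6.
∫_{-1}^{1} of each monomial x^k gives [2/(k+1) if k even, 0 if k odd]. Integrating term-by-term (or equivalently evaluating the antiderivative F(x) = x^6/3 + 4*x^5/5 + 7*x^4/4 + 3*x^3 + 6*x^2 + 6*x at the endpoints):
  F(1) − F(−1) = 1073/60 − (-103/60) = 98/5.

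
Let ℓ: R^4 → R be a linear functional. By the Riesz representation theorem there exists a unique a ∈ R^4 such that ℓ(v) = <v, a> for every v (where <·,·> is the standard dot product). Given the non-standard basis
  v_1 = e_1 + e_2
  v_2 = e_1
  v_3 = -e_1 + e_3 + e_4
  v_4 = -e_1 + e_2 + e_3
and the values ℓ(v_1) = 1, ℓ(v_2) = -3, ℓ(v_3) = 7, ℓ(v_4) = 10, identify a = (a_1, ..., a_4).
a = (-3, 4, 3, 1)

Write a = (a_1, ..., a_4) in the standard basis. For each basis vector v_i, ℓ(v_i) = <v_i, a> is a linear equation in the a_j's. Collect the n equations into a matrix system V a = ℓ, where row i of V is v_i (expressed in the standard basis). Since V is invertible (lower-triangular with 1s on the diagonal, up to permutation), solve by back-substitution:
  V =
[[1, 1, 0, 0],
 [1, 0, 0, 0],
 [-1, 0, 1, 1],
 [-1, 1, 1, 0]]
  V a = (1, -3, 7, 10)
Solving gives a = (-3, 4, 3, 1).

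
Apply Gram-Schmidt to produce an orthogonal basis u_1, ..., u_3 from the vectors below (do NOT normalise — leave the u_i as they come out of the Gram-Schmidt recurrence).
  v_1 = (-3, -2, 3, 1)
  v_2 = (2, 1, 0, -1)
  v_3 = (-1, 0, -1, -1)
Orthogonal basis:
  u_1 = (-3, -2, 3, 1)
  u_2 = (19/23, 5/23, 27/23, -14/23)
  u_3 = (-2/3, 2/57, -4/19, -74/57)

Apply the Gram-Schmidt recurrence
  u_1 = v_1
  u_i = v_i − Σ_{j<i} ((v_i · u_j) / (u_j · u_j)) · u_j.

Step by step this gives:
  u_1 = (-3, -2, 3, 1)
  u_2 = (19/23, 5/23, 27/23, -14/23)
  u_3 = (-2/3, 2/57, -4/19, -74/57)

Orthogonality check:
  u_2 · u_1 = 0 (should be 0)
  u_3 · u_1 = 0 (should be 0)
  u_3 · u_2 = 0 (should be 0)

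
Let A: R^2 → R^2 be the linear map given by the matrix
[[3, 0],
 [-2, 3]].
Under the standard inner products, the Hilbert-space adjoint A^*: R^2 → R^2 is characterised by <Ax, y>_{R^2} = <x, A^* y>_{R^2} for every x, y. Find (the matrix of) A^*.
A^* = A^T =
[[3, -2],
 [0, 3]]

For real matrices with standard dot products, the defining identity <Ax, y> = <x, A^* y> gives (Ax)^T y = x^T (A^*) y, i.e. x^T A^T y = x^T (A^*) y. Since this holds for all x, y, we must have A^* = A^T. Therefore
A^* =
[[3, -2],
 [0, 3]].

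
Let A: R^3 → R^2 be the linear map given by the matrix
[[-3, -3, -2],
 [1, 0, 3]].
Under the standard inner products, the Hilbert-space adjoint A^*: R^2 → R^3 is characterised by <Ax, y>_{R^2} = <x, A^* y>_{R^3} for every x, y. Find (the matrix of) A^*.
A^* = A^T =
[[-3, 1],
 [-3, 0],
 [-2, 3]]

For real matrices with standard dot products, the defining identity <Ax, y> = <x, A^* y> gives (Ax)^T y = x^T (A^*) y, i.e. x^T A^T y = x^T (A^*) y. Since this holds for all x, y, we must have A^* = A^T. Therefore
A^* =
[[-3, 1],
 [-3, 0],
 [-2, 3]].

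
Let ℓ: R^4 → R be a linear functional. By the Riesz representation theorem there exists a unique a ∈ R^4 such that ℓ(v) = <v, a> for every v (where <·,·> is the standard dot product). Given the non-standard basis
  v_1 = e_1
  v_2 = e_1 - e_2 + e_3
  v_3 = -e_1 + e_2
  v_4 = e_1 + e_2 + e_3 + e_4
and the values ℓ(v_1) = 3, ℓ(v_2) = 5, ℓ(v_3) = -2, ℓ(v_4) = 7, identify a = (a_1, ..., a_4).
a = (3, 1, 3, 0)

Write a = (a_1, ..., a_4) in the standard basis. For each basis vector v_i, ℓ(v_i) = <v_i, a> is a linear equation in the a_j's. Collect the n equations into a matrix system V a = ℓ, where row i of V is v_i (expressed in the standard basis). Since V is invertible (lower-triangular with 1s on the diagonal, up to permutation), solve by back-substitution:
  V =
[[1, 0, 0, 0],
 [1, -1, 1, 0],
 [-1, 1, 0, 0],
 [1, 1, 1, 1]]
  V a = (3, 5, -2, 7)
Solving gives a = (3, 1, 3, 0).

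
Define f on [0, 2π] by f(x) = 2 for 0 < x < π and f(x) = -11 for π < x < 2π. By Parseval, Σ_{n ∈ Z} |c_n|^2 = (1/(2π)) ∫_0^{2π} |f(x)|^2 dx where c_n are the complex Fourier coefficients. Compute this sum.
Σ |c_n|^2 = 125/2

Parseval equates the L^2 energy of f (normalised by 1/(2π)) with the ℓ^2 sum of its Fourier coefficients: (1/(2π)) ∫_0^{2π} |f|^2 = Σ |c_n|^2.
Compute the left side: (1/(2π)) [∫_0^π 2^2 dx + ∫_π^{2π} (-11)^2 dx] = (1/(2π)) · (4π + 121π) = (4 + 121)/2 = 125/2.
So Σ_{n ∈ Z} |c_n|^2 = 125/2.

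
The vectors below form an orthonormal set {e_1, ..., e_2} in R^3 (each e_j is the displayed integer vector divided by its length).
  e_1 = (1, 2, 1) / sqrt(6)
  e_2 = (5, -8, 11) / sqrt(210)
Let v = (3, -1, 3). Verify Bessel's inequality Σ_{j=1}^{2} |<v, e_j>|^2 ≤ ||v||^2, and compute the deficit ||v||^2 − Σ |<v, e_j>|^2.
Σ |<v, e_j>|^2 = 88/5; ||v||^2 = 19; deficit = 7/5

Write each e_j = u_j / sqrt(<u_j, u_j>) where u_j is the displayed integer vector. Then <v, e_j> = <v, u_j> / sqrt(<u_j, u_j>), so |<v, e_j>|^2 = <v, u_j>^2 / <u_j, u_j>.
Coefficients: <v, e_1> = 4/sqrt(6), <v, e_2> = 56/sqrt(210).
Square and sum: Σ |<v, e_j>|^2 = 88/5.
Compute ||v||^2 = v·v = 19.
Deficit = 19 − 88/5 = 7/5 ≥ 0, confirming Bessel's inequality. (The deficit equals ||v − Σ <v,e_j> e_j||^2, the squared distance from v to span{e_j}.)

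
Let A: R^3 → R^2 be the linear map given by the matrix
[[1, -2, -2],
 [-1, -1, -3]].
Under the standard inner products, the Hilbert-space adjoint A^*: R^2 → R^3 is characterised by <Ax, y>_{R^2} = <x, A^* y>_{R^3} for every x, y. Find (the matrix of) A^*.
A^* = A^T =
[[1, -1],
 [-2, -1],
 [-2, -3]]

For real matrices with standard dot products, the defining identity <Ax, y> = <x, A^* y> gives (Ax)^T y = x^T (A^*) y, i.e. x^T A^T y = x^T (A^*) y. Since this holds for all x, y, we must have A^* = A^T. Therefore
A^* =
[[1, -1],
 [-2, -1],
 [-2, -3]].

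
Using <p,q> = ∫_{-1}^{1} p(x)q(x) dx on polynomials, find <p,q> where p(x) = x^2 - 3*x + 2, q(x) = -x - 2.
<p,q> = -22/3

Expand the product: p(x)·q(x) = -x^3 + x^2 + 4*x - 4.
∫_{-1}^{1} of each monomial x^k gives [2/(k+1) if k even, 0 if k odd]. Integrating term-by-term (or equivalently evaluating the antiderivative F(x) = -x^4/4 + x^3/3 + 2*x^2 - 4*x at the endpoints):
  F(1) − F(−1) = -23/12 − (65/12) = -22/3.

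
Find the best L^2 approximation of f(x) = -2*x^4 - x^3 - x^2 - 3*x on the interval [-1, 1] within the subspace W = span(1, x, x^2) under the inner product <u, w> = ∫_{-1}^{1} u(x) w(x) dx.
g(x) = -19*x^2/7 - 18*x/5 + 6/35

The best approximation g ∈ W is the orthogonal projection of f onto W. Writing g = a_0 + a_1 x + a_2 x^2, the coefficients solve the normal equations G · a = b where
  G_{ij} = <φ_i, φ_j> and b_i = <f, φ_i>, with φ_0 = 1, φ_1 = x, φ_2 = x^2.
G =
  [2, 0, 2/3]
  [0, 2/3, 0]
  [2/3, 0, 2/5],
b = (-22/15, -12/5, -34/35).
Solving gives a_0 = 6/35, a_1 = -18/5, a_2 = -19/7, so
  g(x) = -19*x^2/7 - 18*x/5 + 6/35.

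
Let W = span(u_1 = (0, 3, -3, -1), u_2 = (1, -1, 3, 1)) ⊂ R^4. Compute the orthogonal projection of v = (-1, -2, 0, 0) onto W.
proj_W(v) = (-1, -2, 0, 0)

Set up U = [u_1 | ... | u_2] ∈ R^(4×2). The projector onto W = col(U) is P = U (U^T U)^(-1) U^T.
Compute U^T U =
  [19, -13]
  [-13, 12],
and U^T v = (-6, 1).
Solve U^T U · c = U^T v for the coefficients: c = (-1, -1). The projection is proj_W(v) = U c.
Check: (v - proj_W(v)) · u_1 = 0  (should be 0).
Check: (v - proj_W(v)) · u_2 = 0  (should be 0).
Result: proj_W(v) = (-1, -2, 0, 0).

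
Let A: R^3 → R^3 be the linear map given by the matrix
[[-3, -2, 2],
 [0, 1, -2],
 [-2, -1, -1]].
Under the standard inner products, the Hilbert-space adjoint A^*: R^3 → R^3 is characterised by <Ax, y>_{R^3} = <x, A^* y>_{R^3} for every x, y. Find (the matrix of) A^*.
A^* = A^T =
[[-3, 0, -2],
 [-2, 1, -1],
 [2, -2, -1]]

For real matrices with standard dot products, the defining identity <Ax, y> = <x, A^* y> gives (Ax)^T y = x^T (A^*) y, i.e. x^T A^T y = x^T (A^*) y. Since this holds for all x, y, we must have A^* = A^T. Therefore
A^* =
[[-3, 0, -2],
 [-2, 1, -1],
 [2, -2, -1]].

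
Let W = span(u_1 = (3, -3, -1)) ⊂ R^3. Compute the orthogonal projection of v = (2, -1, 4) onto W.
proj_W(v) = (15/19, -15/19, -5/19)

Set up U = [u_1 | ... | u_1] ∈ R^(3×1). The projector onto W = col(U) is P = U (U^T U)^(-1) U^T.
Compute U^T U =
  [19],
and U^T v = (5).
Solve U^T U · c = U^T v for the coefficients: c = (5/19). The projection is proj_W(v) = U c.
Check: (v - proj_W(v)) · u_1 = 0  (should be 0).
Result: proj_W(v) = (15/19, -15/19, -5/19).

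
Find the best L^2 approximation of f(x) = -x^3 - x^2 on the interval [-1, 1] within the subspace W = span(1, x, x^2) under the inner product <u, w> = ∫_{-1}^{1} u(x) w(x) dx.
g(x) = -x^2 - 3*x/5

The best approximation g ∈ W is the orthogonal projection of f onto W. Writing g = a_0 + a_1 x + a_2 x^2, the coefficients solve the normal equations G · a = b where
  G_{ij} = <φ_i, φ_j> and b_i = <f, φ_i>, with φ_0 = 1, φ_1 = x, φ_2 = x^2.
G =
  [2, 0, 2/3]
  [0, 2/3, 0]
  [2/3, 0, 2/5],
b = (-2/3, -2/5, -2/5).
Solving gives a_0 = 0, a_1 = -3/5, a_2 = -1, so
  g(x) = -x^2 - 3*x/5.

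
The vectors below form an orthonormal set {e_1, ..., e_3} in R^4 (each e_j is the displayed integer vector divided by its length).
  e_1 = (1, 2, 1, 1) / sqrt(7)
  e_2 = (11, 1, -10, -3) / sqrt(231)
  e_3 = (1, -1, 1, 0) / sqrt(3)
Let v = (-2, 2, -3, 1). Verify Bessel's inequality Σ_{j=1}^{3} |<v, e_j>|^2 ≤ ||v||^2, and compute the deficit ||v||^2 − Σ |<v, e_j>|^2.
Σ |<v, e_j>|^2 = 182/11; ||v||^2 = 18; deficit = 16/11

Write each e_j = u_j / sqrt(<u_j, u_j>) where u_j is the displayed integer vector. Then <v, e_j> = <v, u_j> / sqrt(<u_j, u_j>), so |<v, e_j>|^2 = <v, u_j>^2 / <u_j, u_j>.
Coefficients: <v, e_1> = 0/sqrt(7), <v, e_2> = 7/sqrt(231), <v, e_3> = -7/sqrt(3).
Square and sum: Σ |<v, e_j>|^2 = 182/11.
Compute ||v||^2 = v·v = 18.
Deficit = 18 − 182/11 = 16/11 ≥ 0, confirming Bessel's inequality. (The deficit equals ||v − Σ <v,e_j> e_j||^2, the squared distance from v to span{e_j}.)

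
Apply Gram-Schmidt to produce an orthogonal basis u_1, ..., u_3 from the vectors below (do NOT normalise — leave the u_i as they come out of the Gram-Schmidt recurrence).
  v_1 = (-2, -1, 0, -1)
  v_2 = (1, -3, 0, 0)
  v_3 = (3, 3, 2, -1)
Orthogonal basis:
  u_1 = (-2, -1, 0, -1)
  u_2 = (4/3, -17/6, 0, 1/6)
  u_3 = (57/59, 19/59, 2, -133/59)

Apply the Gram-Schmidt recurrence
  u_1 = v_1
  u_i = v_i − Σ_{j<i} ((v_i · u_j) / (u_j · u_j)) · u_j.

Step by step this gives:
  u_1 = (-2, -1, 0, -1)
  u_2 = (4/3, -17/6, 0, 1/6)
  u_3 = (57/59, 19/59, 2, -133/59)

Orthogonality check:
  u_2 · u_1 = 0 (should be 0)
  u_3 · u_1 = 0 (should be 0)
  u_3 · u_2 = 0 (should be 0)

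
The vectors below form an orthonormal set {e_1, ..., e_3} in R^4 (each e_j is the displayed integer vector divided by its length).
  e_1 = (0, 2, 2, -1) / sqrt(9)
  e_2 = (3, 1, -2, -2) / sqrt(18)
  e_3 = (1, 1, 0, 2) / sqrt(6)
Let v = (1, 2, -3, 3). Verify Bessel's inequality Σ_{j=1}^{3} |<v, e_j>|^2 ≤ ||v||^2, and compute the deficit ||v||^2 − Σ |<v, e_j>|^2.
Σ |<v, e_j>|^2 = 53/3; ||v||^2 = 23; deficit = 16/3

Write each e_j = u_j / sqrt(<u_j, u_j>) where u_j is the displayed integer vector. Then <v, e_j> = <v, u_j> / sqrt(<u_j, u_j>), so |<v, e_j>|^2 = <v, u_j>^2 / <u_j, u_j>.
Coefficients: <v, e_1> = -5/sqrt(9), <v, e_2> = 5/sqrt(18), <v, e_3> = 9/sqrt(6).
Square and sum: Σ |<v, e_j>|^2 = 53/3.
Compute ||v||^2 = v·v = 23.
Deficit = 23 − 53/3 = 16/3 ≥ 0, confirming Bessel's inequality. (The deficit equals ||v − Σ <v,e_j> e_j||^2, the squared distance from v to span{e_j}.)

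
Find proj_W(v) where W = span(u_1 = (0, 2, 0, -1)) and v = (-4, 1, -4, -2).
proj_W(v) = (0, 8/5, 0, -4/5)

Set up U = [u_1 | ... | u_1] ∈ R^(4×1). The projector onto W = col(U) is P = U (U^T U)^(-1) U^T.
Compute U^T U =
  [5],
and U^T v = (4).
Solve U^T U · c = U^T v for the coefficients: c = (4/5). The projection is proj_W(v) = U c.
Check: (v - proj_W(v)) · u_1 = 0  (should be 0).
Result: proj_W(v) = (0, 8/5, 0, -4/5).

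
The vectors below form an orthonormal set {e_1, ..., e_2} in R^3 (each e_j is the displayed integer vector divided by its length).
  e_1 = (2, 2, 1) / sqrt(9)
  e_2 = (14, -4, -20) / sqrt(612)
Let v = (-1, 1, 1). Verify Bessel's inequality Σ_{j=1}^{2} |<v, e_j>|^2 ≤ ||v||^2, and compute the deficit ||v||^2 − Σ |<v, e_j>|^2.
Σ |<v, e_j>|^2 = 42/17; ||v||^2 = 3; deficit = 9/17

Write each e_j = u_j / sqrt(<u_j, u_j>) where u_j is the displayed integer vector. Then <v, e_j> = <v, u_j> / sqrt(<u_j, u_j>), so |<v, e_j>|^2 = <v, u_j>^2 / <u_j, u_j>.
Coefficients: <v, e_1> = 1/sqrt(9), <v, e_2> = -38/sqrt(612).
Square and sum: Σ |<v, e_j>|^2 = 42/17.
Compute ||v||^2 = v·v = 3.
Deficit = 3 − 42/17 = 9/17 ≥ 0, confirming Bessel's inequality. (The deficit equals ||v − Σ <v,e_j> e_j||^2, the squared distance from v to span{e_j}.)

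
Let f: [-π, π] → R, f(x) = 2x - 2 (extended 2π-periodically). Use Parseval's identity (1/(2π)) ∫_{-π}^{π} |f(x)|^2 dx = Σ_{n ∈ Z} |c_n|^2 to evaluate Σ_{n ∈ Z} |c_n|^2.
Σ |c_n|^2 = 4π^2/3 + 4

Expand and integrate term by term over [-π, π]:
  ∫ (2x)^2 dx = 4·(2π^3/3); ∫ 2·2·(-2)·x dx = 0 (odd integrand); ∫ (-2)^2 dx = 4·2π.
So (1/(2π)) ∫_{-π}^{π} (2x - 2)^2 dx = 4π^2/3 + 4 = 4π^2/3 + 4.
Parseval ⇒ Σ |c_n|^2 = 4π^2/3 + 4.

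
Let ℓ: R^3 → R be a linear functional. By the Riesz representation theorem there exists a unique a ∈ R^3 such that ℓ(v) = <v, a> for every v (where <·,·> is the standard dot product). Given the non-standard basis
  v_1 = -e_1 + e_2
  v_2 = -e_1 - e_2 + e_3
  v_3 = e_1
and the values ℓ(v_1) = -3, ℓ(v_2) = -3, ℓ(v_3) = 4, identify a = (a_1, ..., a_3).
a = (4, 1, 2)

Write a = (a_1, ..., a_3) in the standard basis. For each basis vector v_i, ℓ(v_i) = <v_i, a> is a linear equation in the a_j's. Collect the n equations into a matrix system V a = ℓ, where row i of V is v_i (expressed in the standard basis). Since V is invertible (lower-triangular with 1s on the diagonal, up to permutation), solve by back-substitution:
  V =
[[-1, 1, 0],
 [-1, -1, 1],
 [1, 0, 0]]
  V a = (-3, -3, 4)
Solving gives a = (4, 1, 2).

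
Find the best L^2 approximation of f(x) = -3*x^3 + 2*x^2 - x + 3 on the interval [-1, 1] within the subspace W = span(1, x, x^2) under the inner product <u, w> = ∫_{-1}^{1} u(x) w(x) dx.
g(x) = 2*x^2 - 14*x/5 + 3

The best approximation g ∈ W is the orthogonal projection of f onto W. Writing g = a_0 + a_1 x + a_2 x^2, the coefficients solve the normal equations G · a = b where
  G_{ij} = <φ_i, φ_j> and b_i = <f, φ_i>, with φ_0 = 1, φ_1 = x, φ_2 = x^2.
G =
  [2, 0, 2/3]
  [0, 2/3, 0]
  [2/3, 0, 2/5],
b = (22/3, -28/15, 14/5).
Solving gives a_0 = 3, a_1 = -14/5, a_2 = 2, so
  g(x) = 2*x^2 - 14*x/5 + 3.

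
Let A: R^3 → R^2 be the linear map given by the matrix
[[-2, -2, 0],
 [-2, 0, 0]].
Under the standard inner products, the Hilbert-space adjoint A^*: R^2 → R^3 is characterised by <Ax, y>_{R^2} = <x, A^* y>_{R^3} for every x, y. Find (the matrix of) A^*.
A^* = A^T =
[[-2, -2],
 [-2, 0],
 [0, 0]]

For real matrices with standard dot products, the defining identity <Ax, y> = <x, A^* y> gives (Ax)^T y = x^T (A^*) y, i.e. x^T A^T y = x^T (A^*) y. Since this holds for all x, y, we must have A^* = A^T. Therefore
A^* =
[[-2, -2],
 [-2, 0],
 [0, 0]].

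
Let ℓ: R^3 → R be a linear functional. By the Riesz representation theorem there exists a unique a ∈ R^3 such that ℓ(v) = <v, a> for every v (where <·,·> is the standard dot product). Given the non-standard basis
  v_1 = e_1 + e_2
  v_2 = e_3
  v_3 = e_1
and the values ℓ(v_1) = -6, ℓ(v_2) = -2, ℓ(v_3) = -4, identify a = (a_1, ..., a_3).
a = (-4, -2, -2)

Write a = (a_1, ..., a_3) in the standard basis. For each basis vector v_i, ℓ(v_i) = <v_i, a> is a linear equation in the a_j's. Collect the n equations into a matrix system V a = ℓ, where row i of V is v_i (expressed in the standard basis). Since V is invertible (lower-triangular with 1s on the diagonal, up to permutation), solve by back-substitution:
  V =
[[1, 1, 0],
 [0, 0, 1],
 [1, 0, 0]]
  V a = (-6, -2, -4)
Solving gives a = (-4, -2, -2).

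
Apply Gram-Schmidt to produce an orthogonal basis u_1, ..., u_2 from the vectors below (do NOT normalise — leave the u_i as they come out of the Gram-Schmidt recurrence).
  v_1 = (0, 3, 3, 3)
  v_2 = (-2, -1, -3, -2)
Orthogonal basis:
  u_1 = (0, 3, 3, 3)
  u_2 = (-2, 1, -1, 0)

Apply the Gram-Schmidt recurrence
  u_1 = v_1
  u_i = v_i − Σ_{j<i} ((v_i · u_j) / (u_j · u_j)) · u_j.

Step by step this gives:
  u_1 = (0, 3, 3, 3)
  u_2 = (-2, 1, -1, 0)

Orthogonality check:
  u_2 · u_1 = 0 (should be 0)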